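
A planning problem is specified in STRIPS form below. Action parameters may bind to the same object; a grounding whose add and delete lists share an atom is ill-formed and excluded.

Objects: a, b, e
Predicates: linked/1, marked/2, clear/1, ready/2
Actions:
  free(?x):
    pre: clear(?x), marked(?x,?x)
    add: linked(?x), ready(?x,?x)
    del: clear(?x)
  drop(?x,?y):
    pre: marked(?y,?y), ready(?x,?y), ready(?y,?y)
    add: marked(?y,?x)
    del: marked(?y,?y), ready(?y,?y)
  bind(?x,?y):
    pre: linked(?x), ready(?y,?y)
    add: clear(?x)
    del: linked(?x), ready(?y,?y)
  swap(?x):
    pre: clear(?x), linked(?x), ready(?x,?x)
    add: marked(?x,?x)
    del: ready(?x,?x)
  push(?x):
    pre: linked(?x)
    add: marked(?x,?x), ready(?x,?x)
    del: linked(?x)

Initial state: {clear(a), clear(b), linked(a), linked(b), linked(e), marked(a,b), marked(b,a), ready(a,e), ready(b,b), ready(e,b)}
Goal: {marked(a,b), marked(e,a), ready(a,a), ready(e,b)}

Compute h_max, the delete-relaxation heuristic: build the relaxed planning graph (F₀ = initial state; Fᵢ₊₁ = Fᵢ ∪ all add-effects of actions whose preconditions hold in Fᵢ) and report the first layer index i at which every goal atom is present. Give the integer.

2

F0 = init (10 atoms)
F1 = F0 ∪ {clear(e), marked(a,a), marked(b,b), marked(e,e), ready(a,a), ready(e,e)}  (16 atoms)
F2 = F1 ∪ {marked(b,e), marked(e,a)}  (18 atoms)
goal ⊆ F2  ⇒  h_max = 2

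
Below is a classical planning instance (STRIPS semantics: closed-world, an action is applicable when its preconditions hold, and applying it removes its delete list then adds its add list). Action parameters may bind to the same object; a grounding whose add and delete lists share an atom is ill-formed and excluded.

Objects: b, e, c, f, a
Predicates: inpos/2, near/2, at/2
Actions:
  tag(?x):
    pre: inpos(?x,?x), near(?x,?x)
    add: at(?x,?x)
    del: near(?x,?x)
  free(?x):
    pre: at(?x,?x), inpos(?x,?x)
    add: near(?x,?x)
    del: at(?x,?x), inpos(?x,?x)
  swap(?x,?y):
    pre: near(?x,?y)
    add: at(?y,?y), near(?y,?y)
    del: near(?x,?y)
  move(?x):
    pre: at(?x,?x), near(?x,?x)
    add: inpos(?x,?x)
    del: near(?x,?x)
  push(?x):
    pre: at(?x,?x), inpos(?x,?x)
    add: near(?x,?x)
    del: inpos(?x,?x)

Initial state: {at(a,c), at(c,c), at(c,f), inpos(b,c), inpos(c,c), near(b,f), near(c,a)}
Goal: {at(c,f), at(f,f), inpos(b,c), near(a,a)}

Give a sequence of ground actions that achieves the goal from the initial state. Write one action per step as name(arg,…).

1. swap(b,f)  →  {at(a,c), at(c,c), at(c,f), at(f,f), inpos(b,c), inpos(c,c), near(c,a), near(f,f)}
2. swap(c,a)  →  {at(a,a), at(a,c), at(c,c), at(c,f), at(f,f), inpos(b,c), inpos(c,c), near(a,a), near(f,f)}

swap(b,f); swap(c,a)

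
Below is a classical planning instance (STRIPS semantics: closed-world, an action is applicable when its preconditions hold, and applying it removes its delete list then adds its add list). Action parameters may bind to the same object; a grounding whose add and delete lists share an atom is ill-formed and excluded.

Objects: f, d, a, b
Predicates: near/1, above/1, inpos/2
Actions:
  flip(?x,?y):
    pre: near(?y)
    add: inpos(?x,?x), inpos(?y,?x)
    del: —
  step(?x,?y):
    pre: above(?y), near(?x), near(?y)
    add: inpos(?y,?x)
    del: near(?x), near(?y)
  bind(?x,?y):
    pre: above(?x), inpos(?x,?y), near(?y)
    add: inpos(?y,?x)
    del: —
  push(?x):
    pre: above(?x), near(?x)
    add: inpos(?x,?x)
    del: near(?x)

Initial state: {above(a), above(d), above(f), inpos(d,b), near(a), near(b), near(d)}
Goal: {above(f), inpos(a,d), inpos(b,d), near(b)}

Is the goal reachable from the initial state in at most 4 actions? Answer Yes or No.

1. flip(d,a)  →  {above(a), above(d), above(f), inpos(a,d), inpos(d,b), inpos(d,d), near(a), near(b), near(d)}
2. flip(d,b)  →  {above(a), above(d), above(f), inpos(a,d), inpos(b,d), inpos(d,b), inpos(d,d), near(a), near(b), near(d)}
optimal plan length = 2; 2 ≤ 4

Yes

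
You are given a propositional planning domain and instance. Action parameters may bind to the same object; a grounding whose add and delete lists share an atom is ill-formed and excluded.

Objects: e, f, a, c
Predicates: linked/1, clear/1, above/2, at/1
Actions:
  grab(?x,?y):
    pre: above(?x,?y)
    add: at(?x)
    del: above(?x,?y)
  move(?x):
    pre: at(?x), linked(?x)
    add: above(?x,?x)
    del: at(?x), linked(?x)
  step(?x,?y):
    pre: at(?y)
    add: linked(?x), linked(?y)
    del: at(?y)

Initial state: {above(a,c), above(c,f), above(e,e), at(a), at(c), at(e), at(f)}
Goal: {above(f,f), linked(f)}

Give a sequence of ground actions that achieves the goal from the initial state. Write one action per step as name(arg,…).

1. step(f,e)  →  {above(a,c), above(c,f), above(e,e), at(a), at(c), at(f), linked(e), linked(f)}
2. move(f)  →  {above(a,c), above(c,f), above(e,e), above(f,f), at(a), at(c), linked(e)}
3. step(f,a)  →  {above(a,c), above(c,f), above(e,e), above(f,f), at(c), linked(a), linked(e), linked(f)}

step(f,e); move(f); step(f,a)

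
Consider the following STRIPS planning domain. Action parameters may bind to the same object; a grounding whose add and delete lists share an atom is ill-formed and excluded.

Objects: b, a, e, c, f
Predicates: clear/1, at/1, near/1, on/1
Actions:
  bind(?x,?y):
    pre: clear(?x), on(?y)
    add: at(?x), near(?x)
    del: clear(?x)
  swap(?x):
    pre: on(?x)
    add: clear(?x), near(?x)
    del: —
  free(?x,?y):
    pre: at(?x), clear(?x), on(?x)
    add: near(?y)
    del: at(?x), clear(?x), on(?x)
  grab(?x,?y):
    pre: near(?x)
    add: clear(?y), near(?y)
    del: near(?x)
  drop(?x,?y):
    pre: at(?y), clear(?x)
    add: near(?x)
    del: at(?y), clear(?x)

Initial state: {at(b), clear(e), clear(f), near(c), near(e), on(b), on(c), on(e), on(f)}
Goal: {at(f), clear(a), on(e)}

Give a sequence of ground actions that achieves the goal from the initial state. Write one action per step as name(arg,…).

bind(f,b); grab(e,a)

1. bind(f,b)  →  {at(b), at(f), clear(e), near(c), near(e), near(f), on(b), on(c), on(e), on(f)}
2. grab(e,a)  →  {at(b), at(f), clear(a), clear(e), near(a), near(c), near(f), on(b), on(c), on(e), on(f)}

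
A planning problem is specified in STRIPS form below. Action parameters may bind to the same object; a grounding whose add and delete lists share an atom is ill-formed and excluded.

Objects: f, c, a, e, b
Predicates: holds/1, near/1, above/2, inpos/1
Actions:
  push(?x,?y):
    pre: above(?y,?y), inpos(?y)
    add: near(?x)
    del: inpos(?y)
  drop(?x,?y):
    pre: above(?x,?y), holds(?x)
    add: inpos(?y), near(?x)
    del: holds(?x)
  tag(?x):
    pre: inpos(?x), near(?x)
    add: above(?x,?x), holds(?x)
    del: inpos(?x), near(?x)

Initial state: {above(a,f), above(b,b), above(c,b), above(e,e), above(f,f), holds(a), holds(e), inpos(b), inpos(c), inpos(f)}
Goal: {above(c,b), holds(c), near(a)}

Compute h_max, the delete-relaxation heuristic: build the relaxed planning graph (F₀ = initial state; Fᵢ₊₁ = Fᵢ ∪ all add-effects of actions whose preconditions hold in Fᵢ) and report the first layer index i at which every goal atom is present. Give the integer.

F0 = init (10 atoms)
F1 = F0 ∪ {inpos(e), near(a), near(b), near(c), near(e), near(f)}  (16 atoms)
F2 = F1 ∪ {above(c,c), holds(b), holds(c), holds(f)}  (20 atoms)
goal ⊆ F2  ⇒  h_max = 2

2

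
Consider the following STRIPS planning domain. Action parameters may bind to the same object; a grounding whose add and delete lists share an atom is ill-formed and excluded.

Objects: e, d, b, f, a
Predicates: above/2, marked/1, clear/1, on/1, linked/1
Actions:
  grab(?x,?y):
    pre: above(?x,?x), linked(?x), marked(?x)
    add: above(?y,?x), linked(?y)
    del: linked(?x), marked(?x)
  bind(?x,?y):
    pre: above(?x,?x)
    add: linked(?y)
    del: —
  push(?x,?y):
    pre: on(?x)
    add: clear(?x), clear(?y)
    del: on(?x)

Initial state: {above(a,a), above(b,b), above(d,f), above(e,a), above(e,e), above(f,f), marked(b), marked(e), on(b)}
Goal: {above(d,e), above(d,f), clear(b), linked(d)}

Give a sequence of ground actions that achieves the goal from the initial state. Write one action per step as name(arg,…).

bind(e,e); grab(e,d); push(b,e)

1. bind(e,e)  →  {above(a,a), above(b,b), above(d,f), above(e,a), above(e,e), above(f,f), linked(e), marked(b), marked(e), on(b)}
2. grab(e,d)  →  {above(a,a), above(b,b), above(d,e), above(d,f), above(e,a), above(e,e), above(f,f), linked(d), marked(b), on(b)}
3. push(b,e)  →  {above(a,a), above(b,b), above(d,e), above(d,f), above(e,a), above(e,e), above(f,f), clear(b), clear(e), linked(d), marked(b)}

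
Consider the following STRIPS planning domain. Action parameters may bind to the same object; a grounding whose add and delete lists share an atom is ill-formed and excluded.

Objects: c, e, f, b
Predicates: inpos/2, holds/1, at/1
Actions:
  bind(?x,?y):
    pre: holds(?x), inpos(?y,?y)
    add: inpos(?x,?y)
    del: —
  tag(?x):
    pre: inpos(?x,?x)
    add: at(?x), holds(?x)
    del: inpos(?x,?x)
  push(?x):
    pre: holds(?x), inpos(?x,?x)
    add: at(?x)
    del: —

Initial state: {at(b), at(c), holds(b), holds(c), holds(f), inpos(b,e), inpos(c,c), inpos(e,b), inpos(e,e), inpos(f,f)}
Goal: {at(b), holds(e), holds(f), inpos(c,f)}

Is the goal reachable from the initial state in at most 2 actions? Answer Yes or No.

Yes

1. bind(c,f)  →  {at(b), at(c), holds(b), holds(c), holds(f), inpos(b,e), inpos(c,c), inpos(c,f), inpos(e,b), inpos(e,e), inpos(f,f)}
2. tag(e)  →  {at(b), at(c), at(e), holds(b), holds(c), holds(e), holds(f), inpos(b,e), inpos(c,c), inpos(c,f), inpos(e,b), inpos(f,f)}
optimal plan length = 2; 2 ≤ 2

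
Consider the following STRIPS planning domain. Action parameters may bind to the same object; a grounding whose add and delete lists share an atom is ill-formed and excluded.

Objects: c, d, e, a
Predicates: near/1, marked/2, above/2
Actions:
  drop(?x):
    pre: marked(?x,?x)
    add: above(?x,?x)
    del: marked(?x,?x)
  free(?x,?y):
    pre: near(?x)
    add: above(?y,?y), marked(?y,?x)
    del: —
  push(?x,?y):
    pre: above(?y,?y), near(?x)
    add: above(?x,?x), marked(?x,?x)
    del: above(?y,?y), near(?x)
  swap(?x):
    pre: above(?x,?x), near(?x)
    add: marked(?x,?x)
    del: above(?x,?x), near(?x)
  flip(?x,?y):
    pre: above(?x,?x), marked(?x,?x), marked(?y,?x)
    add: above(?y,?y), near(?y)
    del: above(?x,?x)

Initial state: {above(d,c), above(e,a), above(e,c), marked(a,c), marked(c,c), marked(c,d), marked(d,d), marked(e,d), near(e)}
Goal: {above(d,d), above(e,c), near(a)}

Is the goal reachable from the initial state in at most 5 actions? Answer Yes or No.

Yes

1. drop(d)  →  {above(d,c), above(d,d), above(e,a), above(e,c), marked(a,c), marked(c,c), marked(c,d), marked(e,d), near(e)}
2. free(e,c)  →  {above(c,c), above(d,c), above(d,d), above(e,a), above(e,c), marked(a,c), marked(c,c), marked(c,d), marked(c,e), marked(e,d), near(e)}
3. flip(c,a)  →  {above(a,a), above(d,c), above(d,d), above(e,a), above(e,c), marked(a,c), marked(c,c), marked(c,d), marked(c,e), marked(e,d), near(a), near(e)}
optimal plan length = 3; 3 ≤ 5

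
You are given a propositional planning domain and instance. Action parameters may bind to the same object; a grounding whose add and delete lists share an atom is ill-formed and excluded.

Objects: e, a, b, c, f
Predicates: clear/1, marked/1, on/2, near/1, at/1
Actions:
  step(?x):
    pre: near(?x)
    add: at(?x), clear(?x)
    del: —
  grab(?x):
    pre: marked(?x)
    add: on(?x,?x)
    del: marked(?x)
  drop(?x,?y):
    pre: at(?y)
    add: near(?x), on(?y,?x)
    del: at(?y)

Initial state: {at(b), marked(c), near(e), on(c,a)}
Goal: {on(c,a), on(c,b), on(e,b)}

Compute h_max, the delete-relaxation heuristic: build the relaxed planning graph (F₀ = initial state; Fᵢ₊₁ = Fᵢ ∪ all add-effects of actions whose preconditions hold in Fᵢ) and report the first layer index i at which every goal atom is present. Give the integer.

3

F0 = init (4 atoms)
F1 = F0 ∪ {at(e), clear(e), near(a), near(b), near(c), near(f), on(b,a), on(b,b), on(b,c), on(b,e), on(b,f), on(c,c)}  (16 atoms)
F2 = F1 ∪ {at(a), at(c), at(f), clear(a), clear(b), clear(c), clear(f), on(e,a), on(e,b), on(e,c), on(e,e), on(e,f)}  (28 atoms)
F3 = F2 ∪ {on(a,a), on(a,b), on(a,c), on(a,e), on(a,f), on(c,b), on(c,e), on(c,f), on(f,a), on(f,b), on(f,c), on(f,e), on(f,f)}  (41 atoms)
goal ⊆ F3  ⇒  h_max = 3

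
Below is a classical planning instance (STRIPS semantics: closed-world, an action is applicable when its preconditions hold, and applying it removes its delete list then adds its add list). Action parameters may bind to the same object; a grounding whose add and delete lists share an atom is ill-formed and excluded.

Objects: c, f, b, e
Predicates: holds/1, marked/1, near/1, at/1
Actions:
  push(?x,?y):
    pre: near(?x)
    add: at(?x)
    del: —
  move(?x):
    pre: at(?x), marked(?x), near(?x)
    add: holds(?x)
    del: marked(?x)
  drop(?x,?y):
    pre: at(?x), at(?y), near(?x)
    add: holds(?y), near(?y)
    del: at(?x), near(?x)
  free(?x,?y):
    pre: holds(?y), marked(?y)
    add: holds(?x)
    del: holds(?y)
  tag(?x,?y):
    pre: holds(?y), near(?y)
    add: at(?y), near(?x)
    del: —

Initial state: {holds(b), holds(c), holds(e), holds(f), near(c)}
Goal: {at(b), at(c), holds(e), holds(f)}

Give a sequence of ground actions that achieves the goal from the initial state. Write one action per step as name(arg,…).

tag(b,c); push(b,c)

1. tag(b,c)  →  {at(c), holds(b), holds(c), holds(e), holds(f), near(b), near(c)}
2. push(b,c)  →  {at(b), at(c), holds(b), holds(c), holds(e), holds(f), near(b), near(c)}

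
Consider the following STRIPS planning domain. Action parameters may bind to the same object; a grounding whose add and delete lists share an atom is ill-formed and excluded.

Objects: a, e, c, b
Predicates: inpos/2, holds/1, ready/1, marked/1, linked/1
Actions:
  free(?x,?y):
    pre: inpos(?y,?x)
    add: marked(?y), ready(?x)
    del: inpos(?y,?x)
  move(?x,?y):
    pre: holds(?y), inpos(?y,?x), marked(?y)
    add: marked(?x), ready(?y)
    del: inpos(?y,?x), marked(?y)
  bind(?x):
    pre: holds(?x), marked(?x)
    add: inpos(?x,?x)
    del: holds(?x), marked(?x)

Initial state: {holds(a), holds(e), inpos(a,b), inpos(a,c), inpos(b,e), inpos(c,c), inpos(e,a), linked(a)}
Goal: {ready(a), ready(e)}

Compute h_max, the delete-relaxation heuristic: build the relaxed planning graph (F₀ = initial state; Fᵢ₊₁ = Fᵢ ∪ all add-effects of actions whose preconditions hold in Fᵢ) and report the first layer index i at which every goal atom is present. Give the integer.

1

F0 = init (8 atoms)
F1 = F0 ∪ {marked(a), marked(b), marked(c), marked(e), ready(a), ready(b), ready(c), ready(e)}  (16 atoms)
goal ⊆ F1  ⇒  h_max = 1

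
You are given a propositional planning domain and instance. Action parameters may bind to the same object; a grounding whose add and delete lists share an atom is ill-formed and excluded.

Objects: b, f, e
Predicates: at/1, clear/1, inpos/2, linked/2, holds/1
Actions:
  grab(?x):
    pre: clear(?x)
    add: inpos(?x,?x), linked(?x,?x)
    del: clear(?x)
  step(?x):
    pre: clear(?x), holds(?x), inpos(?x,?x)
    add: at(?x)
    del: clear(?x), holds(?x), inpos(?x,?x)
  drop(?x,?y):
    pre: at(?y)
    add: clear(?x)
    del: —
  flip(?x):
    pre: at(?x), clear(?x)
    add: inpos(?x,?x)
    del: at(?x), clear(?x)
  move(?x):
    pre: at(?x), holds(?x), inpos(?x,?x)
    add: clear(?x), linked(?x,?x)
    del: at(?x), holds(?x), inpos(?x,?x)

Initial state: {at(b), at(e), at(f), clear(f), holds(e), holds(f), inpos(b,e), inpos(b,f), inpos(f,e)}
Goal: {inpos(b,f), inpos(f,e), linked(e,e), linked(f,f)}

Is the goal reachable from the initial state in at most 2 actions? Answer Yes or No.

No

1. grab(f)  →  {at(b), at(e), at(f), holds(e), holds(f), inpos(b,e), inpos(b,f), inpos(f,e), inpos(f,f), linked(f,f)}
2. drop(e,b)  →  {at(b), at(e), at(f), clear(e), holds(e), holds(f), inpos(b,e), inpos(b,f), inpos(f,e), inpos(f,f), linked(f,f)}
3. grab(e)  →  {at(b), at(e), at(f), holds(e), holds(f), inpos(b,e), inpos(b,f), inpos(e,e), inpos(f,e), inpos(f,f), linked(e,e), linked(f,f)}
optimal plan length = 3; 3 > 2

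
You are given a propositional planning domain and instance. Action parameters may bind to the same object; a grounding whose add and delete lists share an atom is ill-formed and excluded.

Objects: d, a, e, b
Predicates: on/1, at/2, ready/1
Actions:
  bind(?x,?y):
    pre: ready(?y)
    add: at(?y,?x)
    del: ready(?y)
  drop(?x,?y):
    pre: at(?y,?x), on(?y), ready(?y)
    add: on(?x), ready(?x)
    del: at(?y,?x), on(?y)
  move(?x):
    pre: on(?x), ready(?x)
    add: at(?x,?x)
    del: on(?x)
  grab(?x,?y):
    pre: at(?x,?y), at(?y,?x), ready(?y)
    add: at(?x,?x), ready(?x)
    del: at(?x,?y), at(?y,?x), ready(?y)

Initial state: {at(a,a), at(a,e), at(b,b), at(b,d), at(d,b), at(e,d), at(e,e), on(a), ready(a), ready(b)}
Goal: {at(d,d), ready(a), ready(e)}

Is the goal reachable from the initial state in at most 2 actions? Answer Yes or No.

Yes

1. drop(e,a)  →  {at(a,a), at(b,b), at(b,d), at(d,b), at(e,d), at(e,e), on(e), ready(a), ready(b), ready(e)}
2. grab(d,b)  →  {at(a,a), at(b,b), at(d,d), at(e,d), at(e,e), on(e), ready(a), ready(d), ready(e)}
optimal plan length = 2; 2 ≤ 2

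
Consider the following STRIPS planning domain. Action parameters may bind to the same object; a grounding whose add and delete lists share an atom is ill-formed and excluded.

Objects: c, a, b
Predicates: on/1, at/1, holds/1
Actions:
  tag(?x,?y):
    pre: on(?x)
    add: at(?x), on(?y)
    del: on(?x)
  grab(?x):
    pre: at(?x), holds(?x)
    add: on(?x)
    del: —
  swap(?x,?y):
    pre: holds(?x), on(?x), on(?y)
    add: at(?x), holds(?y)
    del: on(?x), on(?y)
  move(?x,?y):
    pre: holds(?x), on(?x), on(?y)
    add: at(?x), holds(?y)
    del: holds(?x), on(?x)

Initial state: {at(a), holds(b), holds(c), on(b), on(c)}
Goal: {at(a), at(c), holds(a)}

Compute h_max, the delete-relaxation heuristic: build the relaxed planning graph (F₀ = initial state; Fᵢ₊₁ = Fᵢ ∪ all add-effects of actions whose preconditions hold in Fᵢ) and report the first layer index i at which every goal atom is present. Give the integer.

2

F0 = init (5 atoms)
F1 = F0 ∪ {at(b), at(c), on(a)}  (8 atoms)
F2 = F1 ∪ {holds(a)}  (9 atoms)
goal ⊆ F2  ⇒  h_max = 2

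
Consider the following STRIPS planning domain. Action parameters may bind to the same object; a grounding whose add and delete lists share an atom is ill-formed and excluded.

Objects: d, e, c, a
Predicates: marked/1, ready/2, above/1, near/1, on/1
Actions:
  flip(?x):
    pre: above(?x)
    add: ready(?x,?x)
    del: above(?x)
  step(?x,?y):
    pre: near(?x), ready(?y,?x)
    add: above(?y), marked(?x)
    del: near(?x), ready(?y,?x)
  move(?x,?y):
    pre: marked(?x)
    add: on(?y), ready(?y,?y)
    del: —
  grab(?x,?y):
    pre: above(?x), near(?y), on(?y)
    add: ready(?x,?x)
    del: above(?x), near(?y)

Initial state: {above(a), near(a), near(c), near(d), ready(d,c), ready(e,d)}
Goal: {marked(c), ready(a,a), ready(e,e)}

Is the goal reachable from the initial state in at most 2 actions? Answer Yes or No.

1. flip(a)  →  {near(a), near(c), near(d), ready(a,a), ready(d,c), ready(e,d)}
2. step(c,d)  →  {above(d), marked(c), near(a), near(d), ready(a,a), ready(e,d)}
3. move(c,e)  →  {above(d), marked(c), near(a), near(d), on(e), ready(a,a), ready(e,d), ready(e,e)}
optimal plan length = 3; 3 > 2

No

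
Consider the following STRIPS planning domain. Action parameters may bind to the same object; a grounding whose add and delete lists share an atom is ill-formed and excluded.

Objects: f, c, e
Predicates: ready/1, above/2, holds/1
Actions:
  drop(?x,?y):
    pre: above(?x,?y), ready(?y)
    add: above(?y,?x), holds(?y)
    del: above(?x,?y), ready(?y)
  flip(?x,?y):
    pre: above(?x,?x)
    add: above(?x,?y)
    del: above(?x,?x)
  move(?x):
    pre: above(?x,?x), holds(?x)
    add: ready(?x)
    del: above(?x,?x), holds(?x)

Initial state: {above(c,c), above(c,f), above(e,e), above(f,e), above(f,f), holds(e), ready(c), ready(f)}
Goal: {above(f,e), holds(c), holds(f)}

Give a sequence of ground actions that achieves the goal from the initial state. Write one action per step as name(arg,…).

1. drop(c,f)  →  {above(c,c), above(e,e), above(f,c), above(f,e), above(f,f), holds(e), holds(f), ready(c)}
2. drop(f,c)  →  {above(c,c), above(c,f), above(e,e), above(f,e), above(f,f), holds(c), holds(e), holds(f)}

drop(c,f); drop(f,c)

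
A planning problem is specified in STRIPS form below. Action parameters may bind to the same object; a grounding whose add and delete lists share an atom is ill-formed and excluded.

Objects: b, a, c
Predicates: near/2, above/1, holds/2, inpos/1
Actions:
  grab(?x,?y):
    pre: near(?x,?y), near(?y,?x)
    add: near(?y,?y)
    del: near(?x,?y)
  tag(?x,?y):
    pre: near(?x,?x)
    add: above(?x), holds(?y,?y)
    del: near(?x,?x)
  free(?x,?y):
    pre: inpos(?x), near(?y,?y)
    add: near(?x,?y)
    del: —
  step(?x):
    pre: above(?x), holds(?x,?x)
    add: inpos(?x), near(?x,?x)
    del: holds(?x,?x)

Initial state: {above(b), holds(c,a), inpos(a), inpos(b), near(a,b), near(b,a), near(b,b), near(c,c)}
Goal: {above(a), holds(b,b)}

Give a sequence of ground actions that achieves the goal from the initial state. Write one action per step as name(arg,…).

grab(b,a); tag(a,b)

1. grab(b,a)  →  {above(b), holds(c,a), inpos(a), inpos(b), near(a,a), near(a,b), near(b,b), near(c,c)}
2. tag(a,b)  →  {above(a), above(b), holds(b,b), holds(c,a), inpos(a), inpos(b), near(a,b), near(b,b), near(c,c)}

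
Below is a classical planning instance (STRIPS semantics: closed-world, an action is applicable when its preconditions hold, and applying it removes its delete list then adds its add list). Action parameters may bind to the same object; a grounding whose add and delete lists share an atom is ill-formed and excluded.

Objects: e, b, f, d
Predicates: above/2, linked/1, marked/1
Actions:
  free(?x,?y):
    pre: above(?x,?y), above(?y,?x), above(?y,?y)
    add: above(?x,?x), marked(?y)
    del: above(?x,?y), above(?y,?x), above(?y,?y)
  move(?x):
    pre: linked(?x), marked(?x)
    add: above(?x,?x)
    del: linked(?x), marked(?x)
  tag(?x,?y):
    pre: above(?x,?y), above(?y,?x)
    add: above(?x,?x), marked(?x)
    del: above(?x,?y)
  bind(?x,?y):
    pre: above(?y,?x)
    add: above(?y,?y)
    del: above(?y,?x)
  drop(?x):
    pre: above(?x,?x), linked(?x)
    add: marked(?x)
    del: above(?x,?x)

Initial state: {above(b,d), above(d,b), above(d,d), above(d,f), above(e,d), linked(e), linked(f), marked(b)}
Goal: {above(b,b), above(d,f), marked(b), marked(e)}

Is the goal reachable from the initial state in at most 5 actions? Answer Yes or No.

Yes

1. free(b,d)  →  {above(b,b), above(d,f), above(e,d), linked(e), linked(f), marked(b), marked(d)}
2. bind(d,e)  →  {above(b,b), above(d,f), above(e,e), linked(e), linked(f), marked(b), marked(d)}
3. drop(e)  →  {above(b,b), above(d,f), linked(e), linked(f), marked(b), marked(d), marked(e)}
optimal plan length = 3; 3 ≤ 5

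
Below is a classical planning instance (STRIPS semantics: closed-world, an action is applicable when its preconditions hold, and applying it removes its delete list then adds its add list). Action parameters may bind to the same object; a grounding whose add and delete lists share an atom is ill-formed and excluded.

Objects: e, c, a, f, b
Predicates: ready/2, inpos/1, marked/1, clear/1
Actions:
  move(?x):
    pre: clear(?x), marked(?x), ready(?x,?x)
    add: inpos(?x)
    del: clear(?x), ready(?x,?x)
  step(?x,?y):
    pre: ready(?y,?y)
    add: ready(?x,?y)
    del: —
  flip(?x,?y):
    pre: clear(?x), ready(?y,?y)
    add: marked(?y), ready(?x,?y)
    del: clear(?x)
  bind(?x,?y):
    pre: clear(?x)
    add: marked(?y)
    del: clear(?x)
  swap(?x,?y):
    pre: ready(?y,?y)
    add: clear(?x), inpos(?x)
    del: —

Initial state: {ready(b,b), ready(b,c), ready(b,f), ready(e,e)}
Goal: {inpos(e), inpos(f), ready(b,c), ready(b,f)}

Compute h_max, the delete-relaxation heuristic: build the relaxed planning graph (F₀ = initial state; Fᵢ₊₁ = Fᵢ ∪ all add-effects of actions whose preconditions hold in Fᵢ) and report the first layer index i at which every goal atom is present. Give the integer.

1

F0 = init (4 atoms)
F1 = F0 ∪ {clear(a), clear(b), clear(c), clear(e), clear(f), inpos(a), inpos(b), inpos(c), inpos(e), inpos(f), ready(a,b), ready(a,e), ready(b,e), ready(c,b), ready(c,e), ready(e,b), ready(f,b), ready(f,e)}  (22 atoms)
goal ⊆ F1  ⇒  h_max = 1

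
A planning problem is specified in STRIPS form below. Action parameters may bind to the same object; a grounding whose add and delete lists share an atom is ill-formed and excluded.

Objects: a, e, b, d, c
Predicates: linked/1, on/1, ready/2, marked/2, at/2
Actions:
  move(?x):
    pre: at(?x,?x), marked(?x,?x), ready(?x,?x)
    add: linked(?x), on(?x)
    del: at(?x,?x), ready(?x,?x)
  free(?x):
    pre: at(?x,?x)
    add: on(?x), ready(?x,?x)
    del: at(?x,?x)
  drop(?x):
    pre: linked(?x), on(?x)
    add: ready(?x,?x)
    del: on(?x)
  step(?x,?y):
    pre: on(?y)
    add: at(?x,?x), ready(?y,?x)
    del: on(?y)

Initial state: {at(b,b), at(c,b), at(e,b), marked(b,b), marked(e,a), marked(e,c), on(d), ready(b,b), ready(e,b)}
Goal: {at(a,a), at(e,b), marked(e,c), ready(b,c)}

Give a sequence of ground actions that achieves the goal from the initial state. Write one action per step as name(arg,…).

move(b); step(a,d); step(c,b)

1. move(b)  →  {at(c,b), at(e,b), linked(b), marked(b,b), marked(e,a), marked(e,c), on(b), on(d), ready(e,b)}
2. step(a,d)  →  {at(a,a), at(c,b), at(e,b), linked(b), marked(b,b), marked(e,a), marked(e,c), on(b), ready(d,a), ready(e,b)}
3. step(c,b)  →  {at(a,a), at(c,b), at(c,c), at(e,b), linked(b), marked(b,b), marked(e,a), marked(e,c), ready(b,c), ready(d,a), ready(e,b)}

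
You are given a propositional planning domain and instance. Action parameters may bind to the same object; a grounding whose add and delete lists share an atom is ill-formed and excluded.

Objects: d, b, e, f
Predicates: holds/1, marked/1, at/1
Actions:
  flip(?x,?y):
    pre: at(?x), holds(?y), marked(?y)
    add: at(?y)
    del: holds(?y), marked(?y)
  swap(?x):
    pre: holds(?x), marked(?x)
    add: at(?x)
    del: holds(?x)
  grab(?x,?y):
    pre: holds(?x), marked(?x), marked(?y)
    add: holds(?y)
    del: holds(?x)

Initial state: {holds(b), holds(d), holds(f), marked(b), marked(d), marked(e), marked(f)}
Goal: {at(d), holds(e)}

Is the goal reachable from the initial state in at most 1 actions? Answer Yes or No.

No

1. swap(d)  →  {at(d), holds(b), holds(f), marked(b), marked(d), marked(e), marked(f)}
2. grab(b,e)  →  {at(d), holds(e), holds(f), marked(b), marked(d), marked(e), marked(f)}
optimal plan length = 2; 2 > 1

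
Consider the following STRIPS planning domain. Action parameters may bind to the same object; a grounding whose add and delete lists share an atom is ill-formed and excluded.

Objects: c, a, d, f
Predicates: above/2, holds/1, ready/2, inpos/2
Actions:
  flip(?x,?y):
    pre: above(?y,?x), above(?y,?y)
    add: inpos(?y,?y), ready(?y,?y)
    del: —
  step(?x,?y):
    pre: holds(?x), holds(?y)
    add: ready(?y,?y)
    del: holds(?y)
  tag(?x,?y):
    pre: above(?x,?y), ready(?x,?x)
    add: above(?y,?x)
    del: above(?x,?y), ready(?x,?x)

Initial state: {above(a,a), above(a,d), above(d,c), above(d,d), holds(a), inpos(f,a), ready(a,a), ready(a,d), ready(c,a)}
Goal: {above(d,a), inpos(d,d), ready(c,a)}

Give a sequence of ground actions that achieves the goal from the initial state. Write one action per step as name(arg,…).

flip(c,d); tag(a,d)

1. flip(c,d)  →  {above(a,a), above(a,d), above(d,c), above(d,d), holds(a), inpos(d,d), inpos(f,a), ready(a,a), ready(a,d), ready(c,a), ready(d,d)}
2. tag(a,d)  →  {above(a,a), above(d,a), above(d,c), above(d,d), holds(a), inpos(d,d), inpos(f,a), ready(a,d), ready(c,a), ready(d,d)}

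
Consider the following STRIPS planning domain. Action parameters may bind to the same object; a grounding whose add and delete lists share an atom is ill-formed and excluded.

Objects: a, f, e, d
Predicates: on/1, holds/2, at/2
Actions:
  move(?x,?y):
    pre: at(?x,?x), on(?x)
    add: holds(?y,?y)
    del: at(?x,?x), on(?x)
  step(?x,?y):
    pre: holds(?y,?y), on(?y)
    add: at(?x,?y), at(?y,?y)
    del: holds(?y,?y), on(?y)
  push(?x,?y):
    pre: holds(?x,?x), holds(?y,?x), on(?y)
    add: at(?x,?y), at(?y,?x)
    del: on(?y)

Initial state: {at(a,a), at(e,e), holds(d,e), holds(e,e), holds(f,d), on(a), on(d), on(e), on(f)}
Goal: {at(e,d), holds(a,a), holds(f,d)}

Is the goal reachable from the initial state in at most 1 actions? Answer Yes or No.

No

1. move(a,a)  →  {at(e,e), holds(a,a), holds(d,e), holds(e,e), holds(f,d), on(d), on(e), on(f)}
2. push(e,d)  →  {at(d,e), at(e,d), at(e,e), holds(a,a), holds(d,e), holds(e,e), holds(f,d), on(e), on(f)}
optimal plan length = 2; 2 > 1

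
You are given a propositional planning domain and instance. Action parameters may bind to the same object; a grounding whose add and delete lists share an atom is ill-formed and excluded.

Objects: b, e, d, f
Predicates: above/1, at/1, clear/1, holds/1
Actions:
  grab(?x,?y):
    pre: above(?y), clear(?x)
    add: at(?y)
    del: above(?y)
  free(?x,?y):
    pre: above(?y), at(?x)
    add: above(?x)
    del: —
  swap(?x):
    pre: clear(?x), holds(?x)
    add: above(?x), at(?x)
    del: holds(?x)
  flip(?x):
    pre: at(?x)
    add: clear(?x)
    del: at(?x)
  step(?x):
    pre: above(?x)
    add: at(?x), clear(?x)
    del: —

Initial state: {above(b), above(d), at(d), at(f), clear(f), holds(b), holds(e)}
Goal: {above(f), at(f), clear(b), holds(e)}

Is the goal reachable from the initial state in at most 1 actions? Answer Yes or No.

1. free(f,b)  →  {above(b), above(d), above(f), at(d), at(f), clear(f), holds(b), holds(e)}
2. step(b)  →  {above(b), above(d), above(f), at(b), at(d), at(f), clear(b), clear(f), holds(b), holds(e)}
optimal plan length = 2; 2 > 1

No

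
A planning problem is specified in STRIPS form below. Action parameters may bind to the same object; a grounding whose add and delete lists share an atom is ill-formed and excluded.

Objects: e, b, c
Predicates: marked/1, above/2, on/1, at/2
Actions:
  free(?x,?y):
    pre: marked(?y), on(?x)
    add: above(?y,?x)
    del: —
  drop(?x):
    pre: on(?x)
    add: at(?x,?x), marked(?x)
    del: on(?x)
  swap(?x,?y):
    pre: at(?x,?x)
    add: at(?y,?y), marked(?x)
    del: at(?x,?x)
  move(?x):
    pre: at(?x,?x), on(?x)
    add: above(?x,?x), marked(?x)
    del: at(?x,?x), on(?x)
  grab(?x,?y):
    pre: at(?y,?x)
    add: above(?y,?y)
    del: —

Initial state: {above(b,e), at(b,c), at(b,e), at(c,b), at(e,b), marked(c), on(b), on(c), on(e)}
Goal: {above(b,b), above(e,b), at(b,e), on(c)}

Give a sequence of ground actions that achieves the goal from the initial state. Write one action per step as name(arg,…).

1. drop(e)  →  {above(b,e), at(b,c), at(b,e), at(c,b), at(e,b), at(e,e), marked(c), marked(e), on(b), on(c)}
2. free(b,e)  →  {above(b,e), above(e,b), at(b,c), at(b,e), at(c,b), at(e,b), at(e,e), marked(c), marked(e), on(b), on(c)}
3. grab(e,b)  →  {above(b,b), above(b,e), above(e,b), at(b,c), at(b,e), at(c,b), at(e,b), at(e,e), marked(c), marked(e), on(b), on(c)}

drop(e); free(b,e); grab(e,b)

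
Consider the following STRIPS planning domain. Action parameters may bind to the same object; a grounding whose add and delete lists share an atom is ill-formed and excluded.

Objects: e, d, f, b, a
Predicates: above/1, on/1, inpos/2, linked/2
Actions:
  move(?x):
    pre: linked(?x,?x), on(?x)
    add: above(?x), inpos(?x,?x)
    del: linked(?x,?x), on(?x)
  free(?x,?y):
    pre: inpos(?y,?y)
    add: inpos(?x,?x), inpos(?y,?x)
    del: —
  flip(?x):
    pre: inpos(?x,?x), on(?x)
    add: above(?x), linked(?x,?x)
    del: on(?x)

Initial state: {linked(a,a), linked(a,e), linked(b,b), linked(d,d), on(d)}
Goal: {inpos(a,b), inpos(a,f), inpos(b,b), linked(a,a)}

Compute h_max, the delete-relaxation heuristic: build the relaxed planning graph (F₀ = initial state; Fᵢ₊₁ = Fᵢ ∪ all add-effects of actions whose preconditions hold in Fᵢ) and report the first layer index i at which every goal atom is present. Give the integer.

3

F0 = init (5 atoms)
F1 = F0 ∪ {above(d), inpos(d,d)}  (7 atoms)
F2 = F1 ∪ {inpos(a,a), inpos(b,b), inpos(d,a), inpos(d,b), inpos(d,e), inpos(d,f), inpos(e,e), inpos(f,f)}  (15 atoms)
F3 = F2 ∪ {inpos(a,b), inpos(a,d), inpos(a,e), inpos(a,f), inpos(b,a), inpos(b,d), inpos(b,e), inpos(b,f), inpos(e,a), inpos(e,b), inpos(e,d), inpos(e,f), inpos(f,a), inpos(f,b), inpos(f,d), inpos(f,e)}  (31 atoms)
goal ⊆ F3  ⇒  h_max = 3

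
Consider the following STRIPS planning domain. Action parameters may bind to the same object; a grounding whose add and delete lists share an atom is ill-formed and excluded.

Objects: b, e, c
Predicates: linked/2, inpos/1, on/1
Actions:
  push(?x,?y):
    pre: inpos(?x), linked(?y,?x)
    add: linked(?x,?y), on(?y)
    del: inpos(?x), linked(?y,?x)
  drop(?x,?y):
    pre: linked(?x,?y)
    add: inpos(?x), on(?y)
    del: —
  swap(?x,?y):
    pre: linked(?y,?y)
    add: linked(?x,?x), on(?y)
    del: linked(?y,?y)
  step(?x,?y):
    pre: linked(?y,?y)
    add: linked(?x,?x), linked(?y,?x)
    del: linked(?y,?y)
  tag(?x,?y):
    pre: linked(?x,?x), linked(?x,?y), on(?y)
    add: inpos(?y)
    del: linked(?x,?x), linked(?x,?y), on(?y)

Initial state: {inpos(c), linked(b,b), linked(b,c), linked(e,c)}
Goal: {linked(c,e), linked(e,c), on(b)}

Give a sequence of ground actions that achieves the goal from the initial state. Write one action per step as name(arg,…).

swap(c,b); step(e,c)

1. swap(c,b)  →  {inpos(c), linked(b,c), linked(c,c), linked(e,c), on(b)}
2. step(e,c)  →  {inpos(c), linked(b,c), linked(c,e), linked(e,c), linked(e,e), on(b)}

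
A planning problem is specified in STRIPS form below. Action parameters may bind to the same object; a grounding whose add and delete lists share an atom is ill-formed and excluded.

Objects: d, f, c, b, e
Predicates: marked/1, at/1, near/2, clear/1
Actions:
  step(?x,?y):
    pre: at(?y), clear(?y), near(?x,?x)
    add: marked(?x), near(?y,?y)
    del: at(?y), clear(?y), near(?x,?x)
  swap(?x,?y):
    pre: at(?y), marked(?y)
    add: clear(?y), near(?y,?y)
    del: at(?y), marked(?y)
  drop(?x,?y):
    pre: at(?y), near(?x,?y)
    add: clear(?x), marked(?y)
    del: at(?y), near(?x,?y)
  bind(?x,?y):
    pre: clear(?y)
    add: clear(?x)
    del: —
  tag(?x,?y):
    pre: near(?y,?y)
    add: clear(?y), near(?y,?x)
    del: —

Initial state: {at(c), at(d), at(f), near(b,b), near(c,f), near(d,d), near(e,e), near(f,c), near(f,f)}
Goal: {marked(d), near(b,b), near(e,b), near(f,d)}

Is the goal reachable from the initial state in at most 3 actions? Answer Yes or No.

1. drop(d,d)  →  {at(c), at(f), clear(d), marked(d), near(b,b), near(c,f), near(e,e), near(f,c), near(f,f)}
2. tag(d,f)  →  {at(c), at(f), clear(d), clear(f), marked(d), near(b,b), near(c,f), near(e,e), near(f,c), near(f,d), near(f,f)}
3. tag(b,e)  →  {at(c), at(f), clear(d), clear(e), clear(f), marked(d), near(b,b), near(c,f), near(e,b), near(e,e), near(f,c), near(f,d), near(f,f)}
optimal plan length = 3; 3 ≤ 3

Yes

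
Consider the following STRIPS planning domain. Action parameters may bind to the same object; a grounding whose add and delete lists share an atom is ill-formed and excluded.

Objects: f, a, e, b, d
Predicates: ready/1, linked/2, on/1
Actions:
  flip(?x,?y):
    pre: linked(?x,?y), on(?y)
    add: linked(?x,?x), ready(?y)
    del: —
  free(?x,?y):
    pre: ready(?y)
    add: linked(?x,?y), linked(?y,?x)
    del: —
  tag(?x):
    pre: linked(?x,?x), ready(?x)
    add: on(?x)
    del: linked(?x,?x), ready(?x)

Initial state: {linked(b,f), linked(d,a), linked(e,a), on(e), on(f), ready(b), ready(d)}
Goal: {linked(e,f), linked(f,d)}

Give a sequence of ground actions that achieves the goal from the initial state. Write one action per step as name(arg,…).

1. flip(b,f)  →  {linked(b,b), linked(b,f), linked(d,a), linked(e,a), on(e), on(f), ready(b), ready(d), ready(f)}
2. free(f,d)  →  {linked(b,b), linked(b,f), linked(d,a), linked(d,f), linked(e,a), linked(f,d), on(e), on(f), ready(b), ready(d), ready(f)}
3. free(e,f)  →  {linked(b,b), linked(b,f), linked(d,a), linked(d,f), linked(e,a), linked(e,f), linked(f,d), linked(f,e), on(e), on(f), ready(b), ready(d), ready(f)}

flip(b,f); free(f,d); free(e,f)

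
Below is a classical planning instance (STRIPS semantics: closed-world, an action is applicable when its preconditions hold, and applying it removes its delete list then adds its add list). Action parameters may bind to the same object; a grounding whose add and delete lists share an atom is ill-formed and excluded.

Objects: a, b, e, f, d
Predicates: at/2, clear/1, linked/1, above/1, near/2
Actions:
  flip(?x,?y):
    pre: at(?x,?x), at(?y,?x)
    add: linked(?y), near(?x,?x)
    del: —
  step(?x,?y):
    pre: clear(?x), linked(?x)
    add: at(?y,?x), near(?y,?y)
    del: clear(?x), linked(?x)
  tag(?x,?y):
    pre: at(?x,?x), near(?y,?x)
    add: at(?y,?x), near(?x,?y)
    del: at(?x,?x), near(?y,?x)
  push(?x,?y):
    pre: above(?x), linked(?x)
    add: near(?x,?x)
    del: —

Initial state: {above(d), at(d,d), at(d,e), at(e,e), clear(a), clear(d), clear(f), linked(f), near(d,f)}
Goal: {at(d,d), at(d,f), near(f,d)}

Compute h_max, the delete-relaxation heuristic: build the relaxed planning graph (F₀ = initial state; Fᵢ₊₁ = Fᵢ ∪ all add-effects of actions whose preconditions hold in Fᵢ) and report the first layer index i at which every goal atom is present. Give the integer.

F0 = init (9 atoms)
F1 = F0 ∪ {at(a,f), at(b,f), at(d,f), at(e,f), at(f,f), linked(d), linked(e), near(a,a), near(b,b), near(d,d), near(e,e), near(f,f)}  (21 atoms)
F2 = F1 ∪ {at(a,d), at(b,d), at(e,d), at(f,d), linked(a), linked(b), near(f,d)}  (28 atoms)
goal ⊆ F2  ⇒  h_max = 2

2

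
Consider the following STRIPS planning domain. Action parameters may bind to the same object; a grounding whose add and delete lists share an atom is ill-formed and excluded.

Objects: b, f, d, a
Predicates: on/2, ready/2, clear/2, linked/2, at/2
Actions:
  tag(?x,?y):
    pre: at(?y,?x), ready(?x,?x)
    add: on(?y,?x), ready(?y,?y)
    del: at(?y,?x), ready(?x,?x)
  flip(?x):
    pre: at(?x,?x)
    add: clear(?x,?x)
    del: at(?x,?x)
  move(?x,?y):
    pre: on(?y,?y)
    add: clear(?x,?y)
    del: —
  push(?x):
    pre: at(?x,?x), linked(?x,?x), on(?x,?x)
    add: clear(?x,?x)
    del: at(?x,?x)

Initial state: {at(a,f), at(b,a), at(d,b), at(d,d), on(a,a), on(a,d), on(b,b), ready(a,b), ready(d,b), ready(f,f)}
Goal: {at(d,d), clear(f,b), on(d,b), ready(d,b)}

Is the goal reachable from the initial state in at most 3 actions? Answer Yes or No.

1. tag(f,a)  →  {at(b,a), at(d,b), at(d,d), on(a,a), on(a,d), on(a,f), on(b,b), ready(a,a), ready(a,b), ready(d,b)}
2. tag(a,b)  →  {at(d,b), at(d,d), on(a,a), on(a,d), on(a,f), on(b,a), on(b,b), ready(a,b), ready(b,b), ready(d,b)}
3. tag(b,d)  →  {at(d,d), on(a,a), on(a,d), on(a,f), on(b,a), on(b,b), on(d,b), ready(a,b), ready(d,b), ready(d,d)}
4. move(f,b)  →  {at(d,d), clear(f,b), on(a,a), on(a,d), on(a,f), on(b,a), on(b,b), on(d,b), ready(a,b), ready(d,b), ready(d,d)}
optimal plan length = 4; 4 > 3

No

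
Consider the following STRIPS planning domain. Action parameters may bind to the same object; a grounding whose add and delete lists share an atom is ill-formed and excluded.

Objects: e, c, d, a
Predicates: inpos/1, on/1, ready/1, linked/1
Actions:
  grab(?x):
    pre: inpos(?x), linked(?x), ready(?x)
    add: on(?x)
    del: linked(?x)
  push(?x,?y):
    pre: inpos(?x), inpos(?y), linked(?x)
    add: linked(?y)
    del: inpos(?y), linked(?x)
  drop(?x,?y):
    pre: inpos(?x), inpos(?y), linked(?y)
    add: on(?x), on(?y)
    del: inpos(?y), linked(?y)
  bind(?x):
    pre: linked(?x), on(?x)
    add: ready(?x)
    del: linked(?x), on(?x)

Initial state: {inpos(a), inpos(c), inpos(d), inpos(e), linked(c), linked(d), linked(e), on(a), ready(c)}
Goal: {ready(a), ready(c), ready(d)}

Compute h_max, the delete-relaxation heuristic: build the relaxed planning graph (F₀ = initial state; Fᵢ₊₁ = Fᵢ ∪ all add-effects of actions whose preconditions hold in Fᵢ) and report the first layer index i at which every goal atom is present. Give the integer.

F0 = init (9 atoms)
F1 = F0 ∪ {linked(a), on(c), on(d), on(e)}  (13 atoms)
F2 = F1 ∪ {ready(a), ready(d), ready(e)}  (16 atoms)
goal ⊆ F2  ⇒  h_max = 2

2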